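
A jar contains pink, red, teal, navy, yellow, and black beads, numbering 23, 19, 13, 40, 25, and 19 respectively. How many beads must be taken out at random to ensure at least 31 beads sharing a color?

In the worst case we take at most 30 of each color, but all 23 pink, all 19 red, all 13 teal, all 25 yellow, and all 19 black (fewer than 30), giving 23 + 19 + 13 + 30 + 25 + 19 = 129.
One more bead then forces some color to 31, so 129 + 1 = 130.

130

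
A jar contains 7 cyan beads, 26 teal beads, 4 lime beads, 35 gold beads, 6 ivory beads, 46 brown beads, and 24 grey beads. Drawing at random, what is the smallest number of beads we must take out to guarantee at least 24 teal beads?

146

To avoid teal beads as long as possible, exhaust the other 6 colors first.
The worst case draws every non-teal bead first: 7 + 4 + 35 + 6 + 46 + 24 = 122.
The next 24 draws are then forced to be teal, giving 122 + 24 = 146.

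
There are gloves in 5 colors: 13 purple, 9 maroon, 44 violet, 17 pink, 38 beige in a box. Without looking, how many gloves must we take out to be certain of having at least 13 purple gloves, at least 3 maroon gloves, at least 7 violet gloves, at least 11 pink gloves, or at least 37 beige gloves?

The worst case stops just short of every target: 12 purple, 2 maroon, 6 violet, 10 pink, 36 beige — 12 + 2 + 6 + 10 + 36 = 66 gloves.
One more glove must push some color to its target, so 66 + 1 = 67.

67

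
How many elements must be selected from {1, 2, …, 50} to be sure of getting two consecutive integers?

Partition {1, …, 50} into 25 pairs: {1,2}, {3,4}, …, {49,50}.
Choosing 25 integers — say the 25 even numbers 2, 4, …, 50 — takes one from each pair and avoids the property.
Choosing 26 forces two into the same pair by pigeonhole, and those are consecutive. So 26.

26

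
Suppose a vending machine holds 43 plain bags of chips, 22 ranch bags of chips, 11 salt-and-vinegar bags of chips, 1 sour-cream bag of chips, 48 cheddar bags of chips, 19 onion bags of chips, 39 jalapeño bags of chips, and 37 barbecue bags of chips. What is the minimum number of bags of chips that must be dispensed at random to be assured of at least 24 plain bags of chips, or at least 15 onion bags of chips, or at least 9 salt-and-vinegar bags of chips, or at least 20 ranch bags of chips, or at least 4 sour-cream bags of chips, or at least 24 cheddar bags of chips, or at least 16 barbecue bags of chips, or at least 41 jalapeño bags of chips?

143

The worst case stops just short of every target: 23 plain, 19 ranch, 8 salt-and-vinegar, all 1 sour-cream, 23 cheddar, 14 onion, all 39 jalapeño, 15 barbecue — 23 + 19 + 8 + 1 + 23 + 14 + 39 + 15 = 142 bags of chips.
One more bag of chips must push some flavor to its target, so 142 + 1 = 143.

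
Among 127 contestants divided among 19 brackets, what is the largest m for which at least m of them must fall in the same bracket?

The 127 contestants fall into 19 brackets.
If each of the 19 brackets held at most 6, the total would be at most 19 × 6 = 114 < 127, a contradiction.
So at least one holds ⌈127/19⌉ = 7.

7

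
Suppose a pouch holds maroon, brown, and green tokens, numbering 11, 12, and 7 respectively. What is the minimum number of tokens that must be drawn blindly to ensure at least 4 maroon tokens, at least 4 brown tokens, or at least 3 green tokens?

9

The worst case stops just short of every target: 3 maroon, 3 brown, 2 green — 3 + 3 + 2 = 8 tokens.
One more token must push some color to its target, so 8 + 1 = 9.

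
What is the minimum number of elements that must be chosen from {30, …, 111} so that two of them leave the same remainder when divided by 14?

15

Group the integers by remainder mod 14; there are 14 residue classes, each nonempty in this range.
Choosing one from each class (14 integers) avoids any shared remainder.
One more choice must repeat a class, so two differ by a multiple of 14. Hence 14 + 1 = 15.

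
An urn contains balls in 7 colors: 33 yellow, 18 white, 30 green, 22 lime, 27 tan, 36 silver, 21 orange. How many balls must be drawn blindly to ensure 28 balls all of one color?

Treat the 7 colors as pigeonholes.
In the worst case we take at most 27 of each color, but all 18 white, all 22 lime, and all 21 orange (fewer than 27), giving 27 + 18 + 27 + 22 + 27 + 27 + 21 = 169.
One more ball then forces some color to 28, so 169 + 1 = 170.

170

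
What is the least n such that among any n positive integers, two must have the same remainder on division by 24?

25

Two integers differ by a multiple of 24 exactly when they share a remainder mod 24.
There are 24 residue classes mod 24, so 24 integers can all lie in distinct classes.
One more integer must repeat a residue, giving a difference divisible by 24. So n = 24 + 1 = 25.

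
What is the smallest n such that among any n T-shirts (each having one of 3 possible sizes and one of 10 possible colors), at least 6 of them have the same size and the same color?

There are 3 × 10 = 30 (size, color) combinations acting as pigeonholes.
With 30 × 5 = 150 T-shirts we could place exactly 5 in each, with no (size, color) pair reaching 6.
One more forces some (size, color) pair to hold 6, so 150 + 1 = 151.

151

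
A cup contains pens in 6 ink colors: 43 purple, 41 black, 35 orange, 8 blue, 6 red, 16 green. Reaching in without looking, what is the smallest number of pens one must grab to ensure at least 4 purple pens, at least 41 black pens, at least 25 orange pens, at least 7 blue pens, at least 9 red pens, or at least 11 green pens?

The worst case stops just short of every target: 3 purple, 40 black, 24 orange, 6 blue, all 6 red, 10 green — 3 + 40 + 24 + 6 + 6 + 10 = 89 pens.
One more pen must push some ink color to its target, so 89 + 1 = 90.

90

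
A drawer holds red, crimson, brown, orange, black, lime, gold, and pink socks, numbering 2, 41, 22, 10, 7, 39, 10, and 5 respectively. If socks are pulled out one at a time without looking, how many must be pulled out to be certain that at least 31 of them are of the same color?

117

Treat the 8 colors as pigeonholes.
In the worst case we take at most 30 of each color, but all 2 red, all 22 brown, all 10 orange, all 7 black, all 10 gold, and all 5 pink (fewer than 30), giving 2 + 30 + 22 + 10 + 7 + 30 + 10 + 5 = 116.
One more sock then forces some color to 31, so 116 + 1 = 117.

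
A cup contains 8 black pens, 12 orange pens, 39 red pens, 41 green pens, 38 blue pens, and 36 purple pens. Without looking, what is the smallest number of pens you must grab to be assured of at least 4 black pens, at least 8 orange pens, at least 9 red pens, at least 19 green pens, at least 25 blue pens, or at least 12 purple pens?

The worst case stops just short of every target: 3 black, 7 orange, 8 red, 18 green, 24 blue, 11 purple — 3 + 7 + 8 + 18 + 24 + 11 = 71 pens.
One more pen must push some ink color to its target, so 71 + 1 = 72.

72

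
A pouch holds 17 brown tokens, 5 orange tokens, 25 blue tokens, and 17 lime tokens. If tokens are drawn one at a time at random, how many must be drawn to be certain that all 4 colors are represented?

60

The hardest color to obtain is orange: we could draw every other token first — 64 − 5 = 59 tokens — without a single orange one.
The next draw must be orange, so 59 + 1 = 60.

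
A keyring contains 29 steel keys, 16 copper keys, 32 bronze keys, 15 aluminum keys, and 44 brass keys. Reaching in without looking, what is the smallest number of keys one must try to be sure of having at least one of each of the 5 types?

122

The hardest type to obtain is aluminum: we could draw every other key first — 136 − 15 = 121 keys — without a single aluminum one.
The next draw must be aluminum, so 121 + 1 = 122.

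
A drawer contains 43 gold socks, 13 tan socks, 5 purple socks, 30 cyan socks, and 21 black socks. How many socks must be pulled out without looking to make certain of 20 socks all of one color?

In the worst case we take at most 19 of each color, but all 13 tan and all 5 purple (fewer than 19), giving 19 + 13 + 5 + 19 + 19 = 75.
One more sock then forces some color to 20, so 75 + 1 = 76.

76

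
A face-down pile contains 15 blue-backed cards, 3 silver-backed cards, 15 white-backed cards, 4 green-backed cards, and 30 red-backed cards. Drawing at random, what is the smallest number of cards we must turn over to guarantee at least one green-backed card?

To avoid green-backed cards as long as possible, exhaust the other 4 back colors first.
The worst case draws every non-green-backed card first: 15 + 3 + 15 + 30 = 63.
The next draw is then forced to be green-backed, giving 63 + 1 = 64.

64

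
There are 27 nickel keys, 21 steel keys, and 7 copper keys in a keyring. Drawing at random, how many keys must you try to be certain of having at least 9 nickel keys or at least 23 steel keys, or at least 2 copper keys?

31

The worst case stops just short of every target: 8 nickel, all 21 steel, 1 copper — 8 + 21 + 1 = 30 keys.
One more key must push some type to its target, so 30 + 1 = 31.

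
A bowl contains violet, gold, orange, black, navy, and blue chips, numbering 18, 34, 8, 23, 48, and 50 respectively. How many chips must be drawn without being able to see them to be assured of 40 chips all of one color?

162

In the worst case we take at most 39 of each color, but all 18 violet, all 34 gold, all 8 orange, and all 23 black (fewer than 39), giving 18 + 34 + 8 + 23 + 39 + 39 = 161.
One more chip then forces some color to 40, so 161 + 1 = 162.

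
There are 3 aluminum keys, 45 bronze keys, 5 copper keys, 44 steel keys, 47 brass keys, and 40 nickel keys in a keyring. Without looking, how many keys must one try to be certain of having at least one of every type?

The hardest type to obtain is aluminum: we could draw every other key first — 184 − 3 = 181 keys — without a single aluminum one.
The next draw must be aluminum, so 181 + 1 = 182.

182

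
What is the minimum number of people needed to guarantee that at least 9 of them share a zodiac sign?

97

There are 12 zodiac signs acting as pigeonholes.
With 12 × 8 = 96 people we could place exactly 8 in each, with no class reaching 9.
One more forces some class to hold 9, so 96 + 1 = 97.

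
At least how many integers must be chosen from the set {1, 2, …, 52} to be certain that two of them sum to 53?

Partition {1, …, 52} into 26 pairs: {1,52}, {2,51}, …, {26,27}.
Choosing 26 integers — say the integers 1 through 26 — takes one from each pair and avoids the property.
Choosing 27 forces two into the same pair by pigeonhole, and those sum to 53. So 27.

27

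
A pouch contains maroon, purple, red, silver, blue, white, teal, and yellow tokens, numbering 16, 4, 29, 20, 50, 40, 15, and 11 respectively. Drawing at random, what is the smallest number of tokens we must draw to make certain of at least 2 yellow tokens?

The worst case draws every non-yellow token first: 16 + 4 + 29 + 20 + 50 + 40 + 15 = 174.
The next 2 draws are then forced to be yellow, giving 174 + 2 = 176.

176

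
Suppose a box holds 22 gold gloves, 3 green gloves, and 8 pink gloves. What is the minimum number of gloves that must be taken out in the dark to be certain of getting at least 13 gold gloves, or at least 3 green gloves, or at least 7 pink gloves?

Each of the 3 colors has its own threshold; avoid all of them simultaneously.
The worst case stops just short of every target: 12 gold, 2 green, 6 pink — 12 + 2 + 6 = 20 gloves.
One more glove must push some color to its target, so 20 + 1 = 21.

21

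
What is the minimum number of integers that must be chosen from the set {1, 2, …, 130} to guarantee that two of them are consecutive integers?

66

Partition {1, …, 130} into 65 pairs: {1,2}, {3,4}, …, {129,130}.
Choosing 65 integers — say the 65 even numbers 2, 4, …, 130 — takes one from each pair and avoids the property.
Choosing 66 forces two into the same pair by pigeonhole, and those are consecutive. So 66.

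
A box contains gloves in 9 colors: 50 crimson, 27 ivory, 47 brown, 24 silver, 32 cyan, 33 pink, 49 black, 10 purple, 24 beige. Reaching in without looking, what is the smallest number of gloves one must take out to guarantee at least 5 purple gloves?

291

The worst case draws every non-purple glove first: 50 + 27 + 47 + 24 + 32 + 33 + 49 + 24 = 286.
The next 5 draws are then forced to be purple, giving 286 + 5 = 291.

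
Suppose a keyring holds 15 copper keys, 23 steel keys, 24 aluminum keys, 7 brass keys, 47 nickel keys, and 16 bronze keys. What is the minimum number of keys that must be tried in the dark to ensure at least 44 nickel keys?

The worst case draws every non-nickel key first: 15 + 23 + 24 + 7 + 16 = 85.
The next 44 draws are then forced to be nickel, giving 85 + 44 = 129.

129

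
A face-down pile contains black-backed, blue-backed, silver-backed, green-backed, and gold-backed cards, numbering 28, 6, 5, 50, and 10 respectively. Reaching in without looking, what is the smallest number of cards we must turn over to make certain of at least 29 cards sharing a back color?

78

In the worst case we take at most 28 of each back color, but all 6 blue-backed, all 5 silver-backed, and all 10 gold-backed (fewer than 28), giving 28 + 6 + 5 + 28 + 10 = 77.
One more card then forces some back color to 29, so 77 + 1 = 78.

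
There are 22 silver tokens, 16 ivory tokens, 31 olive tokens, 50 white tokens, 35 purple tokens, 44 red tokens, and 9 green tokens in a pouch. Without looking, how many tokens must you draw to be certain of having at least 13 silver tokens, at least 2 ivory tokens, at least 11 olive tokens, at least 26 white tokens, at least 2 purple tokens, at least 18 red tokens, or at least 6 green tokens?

The worst case stops just short of every target: 12 silver, 1 ivory, 10 olive, 25 white, 1 purple, 17 red, 5 green — 12 + 1 + 10 + 25 + 1 + 17 + 5 = 71 tokens.
One more token must push some color to its target, so 71 + 1 = 72.

72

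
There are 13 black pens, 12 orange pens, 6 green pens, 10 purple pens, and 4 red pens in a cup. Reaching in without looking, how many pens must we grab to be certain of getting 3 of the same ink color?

11

The worst case takes 2 pens of each ink color without reaching 3 of any: 5 × 2 = 10.
The next pen must bring some ink color to 3, so 10 + 1 = 11.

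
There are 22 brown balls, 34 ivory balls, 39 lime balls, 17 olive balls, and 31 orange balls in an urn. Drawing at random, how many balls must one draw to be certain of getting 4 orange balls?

To avoid orange balls as long as possible, exhaust the other 4 colors first.
The worst case draws every non-orange ball first: 22 + 34 + 39 + 17 = 112.
The next 4 draws are then forced to be orange, giving 112 + 4 = 116.

116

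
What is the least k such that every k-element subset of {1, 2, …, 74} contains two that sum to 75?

Partition {1, …, 74} into 37 pairs: {1,74}, {2,73}, …, {37,38}.
Choosing 37 integers — say the integers 1 through 37 — takes one from each pair and avoids the property.
Choosing 38 forces two into the same pair by pigeonhole, and those sum to 75. So 38.

38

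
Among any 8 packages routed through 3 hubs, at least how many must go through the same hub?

3

The 8 packages fall into 3 hubs.
If each of the 3 hubs held at most 2, the total would be at most 3 × 2 = 6 < 8, a contradiction.
So at least one holds ⌈8/3⌉ = 3.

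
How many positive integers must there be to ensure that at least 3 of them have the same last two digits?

There are 100 possible two-digit endings acting as pigeonholes.
With 100 × 2 = 200 positive integers we could place exactly 2 in each, with no class reaching 3.
One more forces some class to hold 3, so 200 + 1 = 201.

201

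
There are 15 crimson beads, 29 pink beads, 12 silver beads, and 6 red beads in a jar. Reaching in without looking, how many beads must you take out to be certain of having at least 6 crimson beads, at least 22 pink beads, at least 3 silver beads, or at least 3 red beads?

The worst case stops just short of every target: 5 crimson, 21 pink, 2 silver, 2 red — 5 + 21 + 2 + 2 = 30 beads.
One more bead must push some color to its target, so 30 + 1 = 31.

31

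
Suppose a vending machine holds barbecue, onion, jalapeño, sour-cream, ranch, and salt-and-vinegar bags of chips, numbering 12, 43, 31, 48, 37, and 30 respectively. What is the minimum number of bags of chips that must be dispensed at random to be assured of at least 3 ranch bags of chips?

167

The worst case draws every non-ranch bag of chips first: 12 + 43 + 31 + 48 + 30 = 164.
The next 3 draws are then forced to be ranch, giving 164 + 3 = 167.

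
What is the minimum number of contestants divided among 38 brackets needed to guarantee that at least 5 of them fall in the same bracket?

There are 38 brackets acting as pigeonholes.
With 38 × 4 = 152 contestants we could place exactly 4 in each, with no class reaching 5.
One more forces some class to hold 5, so 152 + 1 = 153.

153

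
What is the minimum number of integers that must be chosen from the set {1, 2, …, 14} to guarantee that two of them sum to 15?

Partition {1, …, 14} into 7 pairs: {1,14}, {2,13}, …, {7,8}.
Choosing 7 integers — say the integers 1 through 7 — takes one from each pair and avoids the property.
Choosing 8 forces two into the same pair by pigeonhole, and those sum to 15. So 8.

8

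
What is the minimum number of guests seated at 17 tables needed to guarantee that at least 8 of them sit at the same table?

There are 17 tables acting as pigeonholes.
With 17 × 7 = 119 guests we could place exactly 7 in each, with no class reaching 8.
One more forces some class to hold 8, so 119 + 1 = 120.

120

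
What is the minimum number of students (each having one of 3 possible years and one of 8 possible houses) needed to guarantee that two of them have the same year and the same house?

25

There are 3 × 8 = 24 (year, house) combinations acting as pigeonholes.
With 24 students we could place one in each, avoiding any repeat.
One more forces some (year, house) pair to hold 2, so 24 + 1 = 25.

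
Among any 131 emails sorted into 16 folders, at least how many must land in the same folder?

9

The 131 emails fall into 16 folders.
If each of the 16 folders held at most 8, the total would be at most 16 × 8 = 128 < 131, a contradiction.
So at least one holds ⌈131/16⌉ = 9.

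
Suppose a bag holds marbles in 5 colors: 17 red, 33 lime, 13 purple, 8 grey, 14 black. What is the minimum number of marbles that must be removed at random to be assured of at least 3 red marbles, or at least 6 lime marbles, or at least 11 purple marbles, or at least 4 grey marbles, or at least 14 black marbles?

The worst case stops just short of every target: 2 red, 5 lime, 10 purple, 3 grey, 13 black — 2 + 5 + 10 + 3 + 13 = 33 marbles.
One more marble must push some color to its target, so 33 + 1 = 34.

34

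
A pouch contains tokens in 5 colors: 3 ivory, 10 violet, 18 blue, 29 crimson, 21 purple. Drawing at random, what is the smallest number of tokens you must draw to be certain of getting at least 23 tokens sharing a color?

In the worst case we take at most 22 of each color, but all 3 ivory, all 10 violet, all 18 blue, and all 21 purple (fewer than 22), giving 3 + 10 + 18 + 22 + 21 = 74.
One more token then forces some color to 23, so 74 + 1 = 75.

75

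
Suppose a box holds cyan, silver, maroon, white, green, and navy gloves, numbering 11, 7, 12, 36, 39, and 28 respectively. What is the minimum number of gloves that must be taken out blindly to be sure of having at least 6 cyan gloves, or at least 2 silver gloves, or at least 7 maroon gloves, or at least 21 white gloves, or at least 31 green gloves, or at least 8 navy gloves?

Each of the 6 colors has its own threshold; avoid all of them simultaneously.
The worst case stops just short of every target: 5 cyan, 1 silver, 6 maroon, 20 white, 30 green, 7 navy — 5 + 1 + 6 + 20 + 30 + 7 = 69 gloves.
One more glove must push some color to its target, so 69 + 1 = 70.

70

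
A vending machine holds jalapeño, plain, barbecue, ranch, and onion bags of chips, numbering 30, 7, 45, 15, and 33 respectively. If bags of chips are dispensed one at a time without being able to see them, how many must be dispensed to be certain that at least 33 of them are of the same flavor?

117

Treat the 5 flavors as pigeonholes.
In the worst case we take at most 32 of each flavor, but all 30 jalapeño, all 7 plain, and all 15 ranch (fewer than 32), giving 30 + 7 + 32 + 15 + 32 = 116.
One more bag of chips then forces some flavor to 33, so 116 + 1 = 117.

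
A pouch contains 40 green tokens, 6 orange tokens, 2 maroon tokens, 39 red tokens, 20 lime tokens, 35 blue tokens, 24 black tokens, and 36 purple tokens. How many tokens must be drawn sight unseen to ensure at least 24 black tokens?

202

To avoid black tokens as long as possible, exhaust the other 7 colors first.
The worst case draws every non-black token first: 40 + 6 + 2 + 39 + 20 + 35 + 36 = 178.
The next 24 draws are then forced to be black, giving 178 + 24 = 202.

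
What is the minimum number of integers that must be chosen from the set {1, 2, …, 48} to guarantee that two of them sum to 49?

Partition {1, …, 48} into 24 pairs: {1,48}, {2,47}, …, {24,25}.
Choosing 24 integers — say the integers 1 through 24 — takes one from each pair and avoids the property.
Choosing 25 forces two into the same pair by pigeonhole, and those sum to 49. So 25.

25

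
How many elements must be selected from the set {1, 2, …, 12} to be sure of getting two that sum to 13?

7

Partition {1, …, 12} into 6 pairs: {1,12}, {2,11}, …, {6,7}.
Choosing 6 integers — say the integers 1 through 6 — takes one from each pair and avoids the property.
Choosing 7 forces two into the same pair by pigeonhole, and those sum to 13. So 7.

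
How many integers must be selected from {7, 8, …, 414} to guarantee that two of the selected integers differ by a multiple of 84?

85

Use the pigeonhole principle on residue classes: group the integers by remainder mod 84; there are 84 residue classes, each nonempty in this range.
Choosing one from each class (84 integers) avoids any shared remainder.
One more choice must repeat a class, so two differ by a multiple of 84. Hence 84 + 1 = 85.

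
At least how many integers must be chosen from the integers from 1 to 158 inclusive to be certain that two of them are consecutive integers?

Partition {1, …, 158} into 79 pairs: {1,2}, {3,4}, …, {157,158}.
Choosing 79 integers — say the 79 even numbers 2, 4, …, 158 — takes one from each pair and avoids the property.
Choosing 80 forces two into the same pair by pigeonhole, and those are consecutive. So 80.

80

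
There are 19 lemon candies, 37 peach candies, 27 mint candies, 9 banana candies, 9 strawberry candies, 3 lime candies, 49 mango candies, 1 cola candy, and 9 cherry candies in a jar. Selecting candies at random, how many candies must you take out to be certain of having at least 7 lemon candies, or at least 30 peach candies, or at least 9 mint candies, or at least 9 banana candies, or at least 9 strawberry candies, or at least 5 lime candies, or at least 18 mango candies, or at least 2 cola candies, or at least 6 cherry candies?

Each of the 9 flavors has its own threshold; avoid all of them simultaneously.
The worst case stops just short of every target: 6 lemon, 29 peach, 8 mint, 8 banana, 8 strawberry, all 3 lime, 17 mango, 1 cola, 5 cherry — 6 + 29 + 8 + 8 + 8 + 3 + 17 + 1 + 5 = 85 candies.
One more candy must push some flavor to its target, so 85 + 1 = 86.

86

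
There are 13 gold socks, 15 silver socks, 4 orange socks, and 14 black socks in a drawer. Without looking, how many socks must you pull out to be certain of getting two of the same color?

5

Treat the 4 colors as pigeonholes.
The worst case takes 1 sock of each color without reaching 2 of any: 4 × 1 = 4.
The next sock must bring some color to 2, so 4 + 1 = 5.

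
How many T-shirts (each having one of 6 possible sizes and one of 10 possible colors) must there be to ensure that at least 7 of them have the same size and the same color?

There are 6 × 10 = 60 (size, color) combinations acting as pigeonholes.
With 60 × 6 = 360 T-shirts we could place exactly 6 in each, with no (size, color) pair reaching 7.
One more forces some (size, color) pair to hold 7, so 360 + 1 = 361.

361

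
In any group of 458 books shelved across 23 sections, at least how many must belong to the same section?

The 458 books fall into 23 sections.
If each of the 23 sections held at most 19, the total would be at most 23 × 19 = 437 < 458, a contradiction.
So at least one holds ⌈458/23⌉ = 20.

20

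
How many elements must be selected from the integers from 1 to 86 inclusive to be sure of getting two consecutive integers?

44

Partition {1, …, 86} into 43 pairs: {1,2}, {3,4}, …, {85,86}.
Choosing 43 integers — say the 43 even numbers 2, 4, …, 86 — takes one from each pair and avoids the property.
Choosing 44 forces two into the same pair by pigeonhole, and those are consecutive. So 44.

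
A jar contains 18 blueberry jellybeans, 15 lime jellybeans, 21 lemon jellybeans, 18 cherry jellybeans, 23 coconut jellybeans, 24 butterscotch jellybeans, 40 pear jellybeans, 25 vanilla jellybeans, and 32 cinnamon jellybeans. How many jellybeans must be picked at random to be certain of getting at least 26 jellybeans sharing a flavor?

In the worst case we take at most 25 of each flavor, but all 18 blueberry, all 15 lime, all 21 lemon, all 18 cherry, all 23 coconut, and all 24 butterscotch (fewer than 25), giving 18 + 15 + 21 + 18 + 23 + 24 + 25 + 25 + 25 = 194.
One more jellybean then forces some flavor to 26, so 194 + 1 = 195.

195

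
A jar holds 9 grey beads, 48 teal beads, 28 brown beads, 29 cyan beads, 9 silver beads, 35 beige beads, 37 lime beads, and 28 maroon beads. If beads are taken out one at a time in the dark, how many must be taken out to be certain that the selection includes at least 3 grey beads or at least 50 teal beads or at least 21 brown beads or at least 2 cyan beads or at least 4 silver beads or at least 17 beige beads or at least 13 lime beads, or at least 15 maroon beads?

The worst case stops just short of every target: 2 grey, all 48 teal, 20 brown, 1 cyan, 3 silver, 16 beige, 12 lime, 14 maroon — 2 + 48 + 20 + 1 + 3 + 16 + 12 + 14 = 116 beads.
One more bead must push some color to its target, so 116 + 1 = 117.

117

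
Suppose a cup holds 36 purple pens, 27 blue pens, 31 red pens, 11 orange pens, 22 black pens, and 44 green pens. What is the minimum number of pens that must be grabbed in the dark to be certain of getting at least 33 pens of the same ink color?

156

Treat the 6 ink colors as pigeonholes.
In the worst case we take at most 32 of each ink color, but all 27 blue, all 31 red, all 11 orange, and all 22 black (fewer than 32), giving 32 + 27 + 31 + 11 + 22 + 32 = 155.
One more pen then forces some ink color to 33, so 155 + 1 = 156.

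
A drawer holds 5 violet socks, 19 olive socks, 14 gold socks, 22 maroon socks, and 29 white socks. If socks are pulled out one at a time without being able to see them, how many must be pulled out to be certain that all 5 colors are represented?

85

The hardest color to obtain is violet: we could draw every other sock first — 89 − 5 = 84 socks — without a single violet one.
The next draw must be violet, so 84 + 1 = 85.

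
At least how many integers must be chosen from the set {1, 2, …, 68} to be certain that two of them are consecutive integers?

35

Partition {1, …, 68} into 34 pairs: {1,2}, {3,4}, …, {67,68}.
Choosing 34 integers — say the 34 even numbers 2, 4, …, 68 — takes one from each pair and avoids the property.
Choosing 35 forces two into the same pair by pigeonhole, and those are consecutive. So 35.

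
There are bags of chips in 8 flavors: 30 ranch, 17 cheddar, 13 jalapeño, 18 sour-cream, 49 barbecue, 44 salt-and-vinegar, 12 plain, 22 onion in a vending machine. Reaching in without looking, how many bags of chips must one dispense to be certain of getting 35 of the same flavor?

In the worst case we take at most 34 of each flavor, but all 30 ranch, all 17 cheddar, all 13 jalapeño, all 18 sour-cream, all 12 plain, and all 22 onion (fewer than 34), giving 30 + 17 + 13 + 18 + 34 + 34 + 12 + 22 = 180.
One more bag of chips then forces some flavor to 35, so 180 + 1 = 181.

181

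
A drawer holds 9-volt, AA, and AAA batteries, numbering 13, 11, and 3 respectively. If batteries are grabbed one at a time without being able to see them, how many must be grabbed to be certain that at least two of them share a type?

4

The worst case takes 1 battery of each type without reaching 2 of any: 3 × 1 = 3.
The next battery must bring some type to 2, so 3 + 1 = 4.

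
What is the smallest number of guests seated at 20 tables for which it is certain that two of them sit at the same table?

There are 20 tables acting as pigeonholes.
With 20 guests we could place one in each, avoiding any repeat.
One more forces some class to hold 2, so 20 + 1 = 21.

21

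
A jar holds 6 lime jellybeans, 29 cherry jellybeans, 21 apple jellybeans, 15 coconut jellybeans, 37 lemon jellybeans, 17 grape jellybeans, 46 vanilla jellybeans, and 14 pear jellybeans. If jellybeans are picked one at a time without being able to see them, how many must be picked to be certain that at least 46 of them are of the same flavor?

Treat the 8 flavors as pigeonholes.
In the worst case we take at most 45 of each flavor, but all 6 lime, all 29 cherry, all 21 apple, all 15 coconut, all 37 lemon, all 17 grape, and all 14 pear (fewer than 45), giving 6 + 29 + 21 + 15 + 37 + 17 + 45 + 14 = 184.
One more jellybean then forces some flavor to 46, so 184 + 1 = 185.

185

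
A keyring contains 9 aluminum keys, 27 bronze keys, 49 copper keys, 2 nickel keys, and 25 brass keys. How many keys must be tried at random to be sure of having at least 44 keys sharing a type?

107

Treat the 5 types as pigeonholes.
In the worst case we take at most 43 of each type, but all 9 aluminum, all 27 bronze, all 2 nickel, and all 25 brass (fewer than 43), giving 9 + 27 + 43 + 2 + 25 = 106.
One more key then forces some type to 44, so 106 + 1 = 107.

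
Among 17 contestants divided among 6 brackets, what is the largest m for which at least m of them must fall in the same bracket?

If each of the 6 brackets held at most 2, the total would be at most 6 × 2 = 12 < 17, a contradiction.
So at least one holds ⌈17/6⌉ = 3.

3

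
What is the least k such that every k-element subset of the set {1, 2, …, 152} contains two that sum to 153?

Partition {1, …, 152} into 76 pairs: {1,152}, {2,151}, …, {76,77}.
Choosing 76 integers — say the integers 1 through 76 — takes one from each pair and avoids the property.
Choosing 77 forces two into the same pair by pigeonhole, and those sum to 153. So 77.

77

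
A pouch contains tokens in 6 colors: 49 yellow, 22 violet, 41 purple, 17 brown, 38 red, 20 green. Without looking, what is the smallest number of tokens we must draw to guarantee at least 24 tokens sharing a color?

129

Treat the 6 colors as pigeonholes.
In the worst case we take at most 23 of each color, but all 22 violet, all 17 brown, and all 20 green (fewer than 23), giving 23 + 22 + 23 + 17 + 23 + 20 = 128.
One more token then forces some color to 24, so 128 + 1 = 129.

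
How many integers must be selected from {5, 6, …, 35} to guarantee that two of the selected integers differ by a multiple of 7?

Group the integers by remainder mod 7; there are 7 residue classes, each nonempty in this range.
Choosing one from each class (7 integers) avoids any shared remainder.
One more choice must repeat a class, so two differ by a multiple of 7. Hence 7 + 1 = 8.

8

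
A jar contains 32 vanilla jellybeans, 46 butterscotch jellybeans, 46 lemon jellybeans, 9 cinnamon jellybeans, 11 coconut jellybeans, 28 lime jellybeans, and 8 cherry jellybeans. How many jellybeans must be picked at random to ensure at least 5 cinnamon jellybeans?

176

The worst case draws every non-cinnamon jellybean first: 32 + 46 + 46 + 11 + 28 + 8 = 171.
The next 5 draws are then forced to be cinnamon, giving 171 + 5 = 176.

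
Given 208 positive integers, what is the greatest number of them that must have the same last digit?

The 208 positive integers fall into 10 possible last digits.
If each of the 10 possible last digits held at most 20, the total would be at most 10 × 20 = 200 < 208, a contradiction.
So at least one holds ⌈208/10⌉ = 21.

21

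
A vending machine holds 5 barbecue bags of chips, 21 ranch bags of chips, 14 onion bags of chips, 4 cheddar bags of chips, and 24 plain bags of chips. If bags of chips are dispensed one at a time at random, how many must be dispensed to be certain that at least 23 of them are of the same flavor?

In the worst case we take at most 22 of each flavor, but all 5 barbecue, all 21 ranch, all 14 onion, and all 4 cheddar (fewer than 22), giving 5 + 21 + 14 + 4 + 22 = 66.
One more bag of chips then forces some flavor to 23, so 66 + 1 = 67.

67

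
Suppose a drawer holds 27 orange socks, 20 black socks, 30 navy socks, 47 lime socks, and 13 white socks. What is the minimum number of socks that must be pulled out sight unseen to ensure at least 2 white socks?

To avoid white socks as long as possible, exhaust the other 4 colors first.
The worst case draws every non-white sock first: 27 + 20 + 30 + 47 = 124.
The next 2 draws are then forced to be white, giving 124 + 2 = 126.

126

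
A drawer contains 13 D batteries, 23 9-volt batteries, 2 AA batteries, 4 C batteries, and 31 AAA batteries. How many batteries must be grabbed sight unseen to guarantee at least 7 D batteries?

The worst case draws every non-D battery first: 23 + 2 + 4 + 31 = 60.
The next 7 draws are then forced to be D, giving 60 + 7 = 67.

67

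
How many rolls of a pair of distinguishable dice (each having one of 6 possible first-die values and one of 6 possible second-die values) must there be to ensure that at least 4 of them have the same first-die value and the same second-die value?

There are 6 × 6 = 36 (first-die value, second-die value) combinations acting as pigeonholes.
With 36 × 3 = 108 rolls of a pair of distinguishable dice we could place exactly 3 in each, with no (first-die value, second-die value) pair reaching 4.
One more forces some (first-die value, second-die value) pair to hold 4, so 108 + 1 = 109.

109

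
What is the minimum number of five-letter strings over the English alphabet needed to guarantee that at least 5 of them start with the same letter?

105

There are 26 possible first letters acting as pigeonholes.
With 26 × 4 = 104 five-letter strings over the English alphabet we could place exactly 4 in each, with no class reaching 5.
One more forces some class to hold 5, so 104 + 1 = 105.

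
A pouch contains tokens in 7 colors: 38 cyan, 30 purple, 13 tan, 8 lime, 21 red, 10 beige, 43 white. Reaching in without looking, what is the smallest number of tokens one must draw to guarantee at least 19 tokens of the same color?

104

Treat the 7 colors as pigeonholes.
In the worst case we take at most 18 of each color, but all 13 tan, all 8 lime, and all 10 beige (fewer than 18), giving 18 + 18 + 13 + 8 + 18 + 10 + 18 = 103.
One more token then forces some color to 19, so 103 + 1 = 104.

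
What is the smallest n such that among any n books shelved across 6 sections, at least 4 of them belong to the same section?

19

There are 6 sections acting as pigeonholes.
With 6 × 3 = 18 books we could place exactly 3 in each, with no class reaching 4.
One more forces some class to hold 4, so 18 + 1 = 19.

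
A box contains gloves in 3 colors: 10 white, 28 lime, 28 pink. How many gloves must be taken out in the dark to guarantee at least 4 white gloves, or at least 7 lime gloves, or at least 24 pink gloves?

33

Each of the 3 colors has its own threshold; avoid all of them simultaneously.
The worst case stops just short of every target: 3 white, 6 lime, 23 pink — 3 + 6 + 23 = 32 gloves.
One more glove must push some color to its target, so 32 + 1 = 33.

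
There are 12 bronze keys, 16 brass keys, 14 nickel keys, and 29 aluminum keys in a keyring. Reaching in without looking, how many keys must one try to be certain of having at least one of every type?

60

The hardest type to obtain is bronze: we could draw every other key first — 71 − 12 = 59 keys — without a single bronze one.
The next draw must be bronze, so 59 + 1 = 60.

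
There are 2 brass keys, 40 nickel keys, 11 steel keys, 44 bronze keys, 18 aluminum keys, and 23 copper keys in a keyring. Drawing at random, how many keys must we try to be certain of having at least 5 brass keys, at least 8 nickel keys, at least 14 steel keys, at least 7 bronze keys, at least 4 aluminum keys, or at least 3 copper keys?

32

Each of the 6 types has its own threshold; avoid all of them simultaneously.
The worst case stops just short of every target: all 2 brass, 7 nickel, all 11 steel, 6 bronze, 3 aluminum, 2 copper — 2 + 7 + 11 + 6 + 3 + 2 = 31 keys.
One more key must push some type to its target, so 31 + 1 = 32.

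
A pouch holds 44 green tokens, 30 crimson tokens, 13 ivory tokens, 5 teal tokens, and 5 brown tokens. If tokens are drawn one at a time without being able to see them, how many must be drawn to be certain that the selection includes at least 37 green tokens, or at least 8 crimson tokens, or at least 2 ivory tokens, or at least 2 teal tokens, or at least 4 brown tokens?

49

The worst case stops just short of every target: 36 green, 7 crimson, 1 ivory, 1 teal, 3 brown — 36 + 7 + 1 + 1 + 3 = 48 tokens.
One more token must push some color to its target, so 48 + 1 = 49.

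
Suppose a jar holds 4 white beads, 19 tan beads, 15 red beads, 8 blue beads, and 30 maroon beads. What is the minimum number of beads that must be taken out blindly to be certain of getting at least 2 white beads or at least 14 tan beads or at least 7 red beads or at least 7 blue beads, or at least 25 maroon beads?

The worst case stops just short of every target: 1 white, 13 tan, 6 red, 6 blue, 24 maroon — 1 + 13 + 6 + 6 + 24 = 50 beads.
One more bead must push some color to its target, so 50 + 1 = 51.

51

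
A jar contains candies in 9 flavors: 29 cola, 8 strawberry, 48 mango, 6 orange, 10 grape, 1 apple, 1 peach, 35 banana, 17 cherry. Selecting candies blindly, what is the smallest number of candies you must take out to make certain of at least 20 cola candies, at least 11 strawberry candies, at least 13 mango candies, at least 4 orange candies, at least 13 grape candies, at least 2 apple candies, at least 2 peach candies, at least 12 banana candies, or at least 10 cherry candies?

Each of the 9 flavors has its own threshold; avoid all of them simultaneously.
The worst case stops just short of every target: 19 cola, all 8 strawberry, 12 mango, 3 orange, all 10 grape, 1 apple, 1 peach, 11 banana, 9 cherry — 19 + 8 + 12 + 3 + 10 + 1 + 1 + 11 + 9 = 74 candies.
One more candy must push some flavor to its target, so 74 + 1 = 75.

75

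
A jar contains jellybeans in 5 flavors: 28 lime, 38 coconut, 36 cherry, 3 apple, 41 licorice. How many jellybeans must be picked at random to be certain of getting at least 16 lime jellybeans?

To avoid lime jellybeans as long as possible, exhaust the other 4 flavors first.
The worst case draws every non-lime jellybean first: 38 + 36 + 3 + 41 = 118.
The next 16 draws are then forced to be lime, giving 118 + 16 = 134.

134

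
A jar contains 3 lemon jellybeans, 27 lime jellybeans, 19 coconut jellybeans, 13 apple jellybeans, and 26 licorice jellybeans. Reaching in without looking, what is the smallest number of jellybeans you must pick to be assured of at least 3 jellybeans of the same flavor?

11

The worst case takes 2 jellybeans of each flavor without reaching 3 of any: 5 × 2 = 10.
The next jellybean must bring some flavor to 3, so 10 + 1 = 11.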